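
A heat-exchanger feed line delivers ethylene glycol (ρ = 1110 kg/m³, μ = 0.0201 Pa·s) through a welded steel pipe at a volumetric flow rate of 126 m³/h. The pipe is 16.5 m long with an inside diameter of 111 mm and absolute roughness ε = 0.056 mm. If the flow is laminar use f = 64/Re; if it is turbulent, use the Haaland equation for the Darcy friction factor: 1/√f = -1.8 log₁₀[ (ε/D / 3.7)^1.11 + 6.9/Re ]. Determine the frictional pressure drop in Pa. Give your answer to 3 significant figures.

Q = 126 m³/h = 126/3600 = 0.035 m³/s.
Cross-sectional area A = πD²/4 = π(0.111)²/4 = 0.009677 m²; mean velocity V = Q/A = 0.035/0.009677 = 3.617 m/s.
Reynolds number Re = ρVD/μ = 1110 · 3.617 · 0.111 / 0.0201 = 2.217e+04.
Re > 4000 → turbulent. Relative roughness ε/D = 5.6e-05/0.111 = 0.000505. Haaland: 1/√f = -1.8 log₁₀[(0.000505/3.7)^1.11 + 6.9/2.217e+04] = -1.8 log₁₀[5.12e-05 + 0.000311] = 6.193, so f = 0.02607.
Darcy-Weisbach: ΔP = f(L/D)(ρV²/2) = 0.02607·(16.5/0.111)·(1110·3.617²/2) = 0.02607·148.6·7260 = 2.814e+04 Pa.

ΔP ≈ 28100 Pa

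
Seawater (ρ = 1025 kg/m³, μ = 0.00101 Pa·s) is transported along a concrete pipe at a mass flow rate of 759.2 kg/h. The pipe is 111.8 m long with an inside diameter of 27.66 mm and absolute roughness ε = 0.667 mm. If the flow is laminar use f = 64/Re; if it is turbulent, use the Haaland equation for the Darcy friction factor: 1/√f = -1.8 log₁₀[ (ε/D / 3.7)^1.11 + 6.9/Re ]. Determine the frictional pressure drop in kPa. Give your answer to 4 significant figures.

ΔP ≈ 13.57 kPa

ṁ = 759.2 kg/h = 759.2/3600 = 0.2109 kg/s.
A = πD²/4 = π(0.02766)²/4 = 0.0006009 m²; mean velocity V = ṁ/(ρA) = 0.2109/(1025 · 0.0006009) = 0.3424 m/s.
Reynolds number Re = ρVD/μ = 1025 · 0.3424 · 0.02766 / 0.00101 = 9611.
Re > 4000 → turbulent. Relative roughness ε/D = 0.000667/0.02766 = 0.0241. Haaland: 1/√f = -1.8 log₁₀[(0.0241/3.7)^1.11 + 6.9/9611] = -1.8 log₁₀[0.00375 + 0.000718] = 4.23, so f = 0.05588.
Darcy-Weisbach: ΔP = f(L/D)(ρV²/2) = 0.05588·(111.8/0.02766)·(1025·0.3424²/2) = 0.05588·4042·60.08 = 1.357e+04 Pa.
ΔP = 1.357e+04 Pa = 13.57 kPa.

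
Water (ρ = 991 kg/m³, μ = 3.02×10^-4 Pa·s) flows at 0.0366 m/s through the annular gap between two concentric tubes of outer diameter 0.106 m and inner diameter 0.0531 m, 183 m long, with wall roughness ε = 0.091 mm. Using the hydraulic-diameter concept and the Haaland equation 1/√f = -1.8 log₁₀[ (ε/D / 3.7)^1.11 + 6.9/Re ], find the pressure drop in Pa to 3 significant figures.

ΔP ≈ 84.8 Pa

Hydraulic diameter D_h = 4A/P = D_o - D_i = 0.106 - 0.0531 = 0.0529 m.
Re = ρVD_h/μ = 991·0.0366·0.0529/0.000302 = 6353.
ε/D_h = 9.1e-05/0.0529 = 0.00172; Haaland gives 1/√f = -1.8 log₁₀[0.0002+0.00109] = 5.203, so f = 0.03693.
ΔP = f(L/D_h)(ρV²/2) = 0.03693·183/0.0529·0.6638 = 84.81 Pa.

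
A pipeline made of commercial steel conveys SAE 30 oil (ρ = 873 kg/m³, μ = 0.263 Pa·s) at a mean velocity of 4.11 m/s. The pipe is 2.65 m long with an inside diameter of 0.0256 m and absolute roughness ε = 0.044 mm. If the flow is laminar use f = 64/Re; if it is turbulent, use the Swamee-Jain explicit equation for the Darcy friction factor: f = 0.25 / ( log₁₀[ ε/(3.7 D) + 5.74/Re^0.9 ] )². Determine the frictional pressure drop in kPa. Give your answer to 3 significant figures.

Reynolds number Re = ρVD/μ = 873 · 4.11 · 0.0256 / 0.263 = 349.3.
Re < 2300 → laminar flow, so f = 64/Re = 64/349.3 = 0.1832 (the turbulent correlation is not needed).
Darcy-Weisbach: ΔP = f(L/D)(ρV²/2) = 0.1832·(2.65/0.0256)·(873·4.11²/2) = 0.1832·103.5·7373 = 1.399e+05 Pa.
ΔP = 1.399e+05 Pa = 140 kPa.

ΔP ≈ 140 kPa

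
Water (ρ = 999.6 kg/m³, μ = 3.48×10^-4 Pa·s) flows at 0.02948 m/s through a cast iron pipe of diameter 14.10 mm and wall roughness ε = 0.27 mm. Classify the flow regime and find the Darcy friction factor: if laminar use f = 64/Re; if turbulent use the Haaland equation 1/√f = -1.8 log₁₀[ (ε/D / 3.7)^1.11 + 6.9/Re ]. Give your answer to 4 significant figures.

Re = ρVD/μ = 999.6·0.02948·0.0141/0.000348 = 1194.
Re < 2300 → laminar, so f = 64/Re = 0.0536 (roughness is irrelevant in laminar flow).

f ≈ 0.05360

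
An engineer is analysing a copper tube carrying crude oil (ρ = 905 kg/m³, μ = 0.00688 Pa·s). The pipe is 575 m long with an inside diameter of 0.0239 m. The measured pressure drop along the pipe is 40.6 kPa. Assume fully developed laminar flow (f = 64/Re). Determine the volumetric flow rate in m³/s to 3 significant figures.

For laminar flow, f = 64/Re with Re = ρVD/μ, so Darcy-Weisbach reduces to ΔP = 32μLV/D². Solving for V: V = ΔP·D²/(32μL) = 4.06e+04·(0.0239)²/(32·0.00688·575) = 0.1832 m/s.
Check: Re = ρVD/μ = 905·0.1832·0.0239/0.00688 = 575.9 < 2300, so the laminar assumption holds.
Q = V·A = 0.1832·(π/4·0.0239²) = 8.219e-05 m³/s = 8.22×10^-5 m³/s.

Q ≈ 8.22×10^-5 m³/s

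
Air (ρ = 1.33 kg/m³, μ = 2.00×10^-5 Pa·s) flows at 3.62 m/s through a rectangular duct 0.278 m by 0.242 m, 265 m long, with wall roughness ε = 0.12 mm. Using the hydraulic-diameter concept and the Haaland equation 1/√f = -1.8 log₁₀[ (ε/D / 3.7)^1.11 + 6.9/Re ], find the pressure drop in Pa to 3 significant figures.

Hydraulic diameter D_h = 4A/P = 4·(0.278·0.242)/(2·(0.278+0.242)) = 0.2691/1.04 = 0.2588 m.
Re = ρVD_h/μ = 1.33·3.62·0.2588/2e-05 = 6.229e+04.
ε/D_h = 0.00012/0.2588 = 0.000464; Haaland gives 1/√f = -1.8 log₁₀[4.67e-05+0.000111] = 6.845, so f = 0.02134.
ΔP = f(L/D_h)(ρV²/2) = 0.02134·265/0.2588·8.714 = 190.5 Pa.

ΔP ≈ 190 Pa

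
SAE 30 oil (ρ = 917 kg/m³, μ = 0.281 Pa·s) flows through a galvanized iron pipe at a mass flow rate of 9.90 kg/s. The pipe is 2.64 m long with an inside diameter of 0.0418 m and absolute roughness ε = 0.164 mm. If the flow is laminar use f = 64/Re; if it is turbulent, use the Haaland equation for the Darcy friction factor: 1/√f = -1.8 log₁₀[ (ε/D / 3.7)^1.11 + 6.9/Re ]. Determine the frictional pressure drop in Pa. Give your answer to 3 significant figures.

A = πD²/4 = π(0.0418)²/4 = 0.001372 m²; mean velocity V = ṁ/(ρA) = 9.9/(917 · 0.001372) = 7.867 m/s.
Reynolds number Re = ρVD/μ = 917 · 7.867 · 0.0418 / 0.281 = 1073.
Re < 2300 → laminar flow, so f = 64/Re = 64/1073 = 0.05964 (the turbulent correlation is not needed).
Darcy-Weisbach: ΔP = f(L/D)(ρV²/2) = 0.05964·(2.64/0.0418)·(917·7.867²/2) = 0.05964·63.16·2.838e+04 = 1.069e+05 Pa.

ΔP ≈ 107000 Pa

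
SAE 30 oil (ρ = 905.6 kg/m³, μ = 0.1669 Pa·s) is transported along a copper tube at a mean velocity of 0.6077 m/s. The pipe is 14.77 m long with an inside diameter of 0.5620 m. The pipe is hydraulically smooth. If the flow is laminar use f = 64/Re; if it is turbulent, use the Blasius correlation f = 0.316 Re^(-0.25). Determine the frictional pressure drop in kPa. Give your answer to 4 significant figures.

ΔP ≈ 0.1518 kPa

Reynolds number Re = ρVD/μ = 905.6 · 0.6077 · 0.562 / 0.167 = 1853.
Re < 2300 → laminar flow, so f = 64/Re = 64/1853 = 0.03454 (the turbulent correlation is not needed).
Darcy-Weisbach: ΔP = f(L/D)(ρV²/2) = 0.03454·(14.77/0.562)·(905.6·0.6077²/2) = 0.03454·26.28·167.2 = 151.8 Pa.
ΔP = 151.8 Pa = 0.1518 kPa.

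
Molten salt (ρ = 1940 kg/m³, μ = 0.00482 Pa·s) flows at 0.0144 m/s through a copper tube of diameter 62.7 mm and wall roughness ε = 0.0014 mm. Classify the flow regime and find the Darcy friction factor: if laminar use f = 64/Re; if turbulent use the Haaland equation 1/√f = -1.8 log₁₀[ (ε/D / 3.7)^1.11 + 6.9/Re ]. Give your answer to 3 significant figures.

Re = ρVD/μ = 1940·0.0144·0.0627/0.00482 = 363.4.
Re < 2300 → laminar, so f = 64/Re = 0.1761 (roughness is irrelevant in laminar flow).

f ≈ 0.176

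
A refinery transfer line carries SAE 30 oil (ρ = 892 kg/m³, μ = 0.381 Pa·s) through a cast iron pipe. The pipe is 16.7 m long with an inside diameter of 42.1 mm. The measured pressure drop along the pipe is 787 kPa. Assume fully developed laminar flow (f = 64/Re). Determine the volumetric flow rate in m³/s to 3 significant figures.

For laminar flow, f = 64/Re with Re = ρVD/μ, so Darcy-Weisbach reduces to ΔP = 32μLV/D². Solving for V: V = ΔP·D²/(32μL) = 7.87e+05·(0.0421)²/(32·0.381·16.7) = 6.851 m/s.
Check: Re = ρVD/μ = 892·6.851·0.0421/0.381 = 675.3 < 2300, so the laminar assumption holds.
Q = V·A = 6.851·(π/4·0.0421²) = 0.009537 m³/s = 0.00954 m³/s.

Q ≈ 0.00954 m³/s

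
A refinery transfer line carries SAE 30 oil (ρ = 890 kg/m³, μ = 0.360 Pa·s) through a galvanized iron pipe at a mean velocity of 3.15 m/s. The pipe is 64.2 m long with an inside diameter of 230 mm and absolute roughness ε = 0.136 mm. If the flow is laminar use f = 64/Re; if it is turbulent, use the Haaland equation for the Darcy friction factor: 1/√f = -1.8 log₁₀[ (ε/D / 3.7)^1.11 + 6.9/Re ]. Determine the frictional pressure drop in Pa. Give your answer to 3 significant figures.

ΔP ≈ 44000 Pa

Reynolds number Re = ρVD/μ = 890 · 3.15 · 0.23 / 0.36 = 1791.
Re < 2300 → laminar flow, so f = 64/Re = 64/1791 = 0.03573 (the turbulent correlation is not needed).
Darcy-Weisbach: ΔP = f(L/D)(ρV²/2) = 0.03573·(64.2/0.23)·(890·3.15²/2) = 0.03573·279.1·4416 = 4.404e+04 Pa.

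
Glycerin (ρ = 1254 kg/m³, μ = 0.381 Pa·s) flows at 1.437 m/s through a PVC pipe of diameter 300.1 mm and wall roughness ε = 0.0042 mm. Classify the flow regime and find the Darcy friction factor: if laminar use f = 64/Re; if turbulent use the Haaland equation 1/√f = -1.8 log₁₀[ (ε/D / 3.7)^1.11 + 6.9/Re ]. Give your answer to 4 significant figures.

Re = ρVD/μ = 1254·1.437·0.3001/0.381 = 1419.
Re < 2300 → laminar, so f = 64/Re = 0.04509 (roughness is irrelevant in laminar flow).

f ≈ 0.04509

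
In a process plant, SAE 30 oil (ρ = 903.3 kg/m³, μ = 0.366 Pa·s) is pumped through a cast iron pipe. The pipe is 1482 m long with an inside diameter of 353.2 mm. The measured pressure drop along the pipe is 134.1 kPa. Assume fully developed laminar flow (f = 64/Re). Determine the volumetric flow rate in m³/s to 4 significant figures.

For laminar flow, f = 64/Re with Re = ρVD/μ, so Darcy-Weisbach reduces to ΔP = 32μLV/D². Solving for V: V = ΔP·D²/(32μL) = 1.341e+05·(0.3532)²/(32·0.366·1482) = 0.9638 m/s.
Check: Re = ρVD/μ = 903.3·0.9638·0.3532/0.366 = 840.2 < 2300, so the laminar assumption holds.
Q = V·A = 0.9638·(π/4·0.3532²) = 0.09443 m³/s = 0.09443 m³/s.

Q ≈ 0.09443 m³/s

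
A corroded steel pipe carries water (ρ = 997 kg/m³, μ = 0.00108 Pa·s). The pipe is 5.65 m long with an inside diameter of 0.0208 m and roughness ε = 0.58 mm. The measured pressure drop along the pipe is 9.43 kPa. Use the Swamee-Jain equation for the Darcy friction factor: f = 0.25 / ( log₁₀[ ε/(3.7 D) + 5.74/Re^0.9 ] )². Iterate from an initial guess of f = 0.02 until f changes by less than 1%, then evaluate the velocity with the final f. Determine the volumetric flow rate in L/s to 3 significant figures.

Rearranging Darcy-Weisbach: V = √(2·ΔP·D/(f·L·ρ)). With ε/D = 0.00058/0.0208 = 0.0279, iterate starting from f = 0.02:
  f = 0.02 → V = √(2·9430·0.0208/(0.02·5.65·997)) = 1.866 m/s; Re = ρVD/μ = 3.583e+04; f → 0.05684
  f = 0.05684 → V = 1.107 m/s; Re = 2.125e+04; f → 0.05764
  f = 0.05764 → V = 1.099 m/s; Re = 2.111e+04; f → 0.05765
Converged (Δf/f < 1%). With the final f = 0.05765: V = √(2·9430·0.0208/(0.05765·5.65·997)) = 1.099 m/s.
Q = V·A = 1.099·(π/4·0.0208²) = 0.0003735 m³/s = 0.373 L/s.

Q ≈ 0.373 L/s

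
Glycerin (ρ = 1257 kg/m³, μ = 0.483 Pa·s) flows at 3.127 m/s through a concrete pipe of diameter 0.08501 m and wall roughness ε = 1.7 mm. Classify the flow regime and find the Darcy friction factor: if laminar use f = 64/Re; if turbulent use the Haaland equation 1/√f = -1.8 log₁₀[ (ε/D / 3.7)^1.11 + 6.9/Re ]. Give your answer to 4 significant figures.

f ≈ 0.09251

Re = ρVD/μ = 1257·3.127·0.08501/0.483 = 691.8.
Re < 2300 → laminar, so f = 64/Re = 0.09251 (roughness is irrelevant in laminar flow).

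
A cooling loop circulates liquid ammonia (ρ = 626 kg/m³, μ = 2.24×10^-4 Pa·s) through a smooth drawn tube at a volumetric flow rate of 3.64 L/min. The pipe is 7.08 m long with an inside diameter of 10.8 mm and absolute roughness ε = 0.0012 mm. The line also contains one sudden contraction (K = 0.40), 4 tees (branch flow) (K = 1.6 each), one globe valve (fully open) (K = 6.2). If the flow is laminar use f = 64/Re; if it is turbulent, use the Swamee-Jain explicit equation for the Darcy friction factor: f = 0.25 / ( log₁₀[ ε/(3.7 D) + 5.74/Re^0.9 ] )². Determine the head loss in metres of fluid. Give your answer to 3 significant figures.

Q = 3.64 L/min = 3.64/60000 = 6.067e-05 m³/s.
Cross-sectional area A = πD²/4 = π(0.0108)²/4 = 9.161e-05 m²; mean velocity V = Q/A = 6.067e-05/9.161e-05 = 0.6622 m/s.
Reynolds number Re = ρVD/μ = 626 · 0.6622 · 0.0108 / 0.000224 = 1.999e+04.
Re > 4000 → turbulent. Relative roughness ε/D = 1.2e-06/0.0108 = 0.000111. Swamee-Jain: f = 0.25/(log₁₀[0.000111/3.7 + 5.74/1.999e+04^0.9])² = 0.25/(log₁₀[3e-05 + 0.000773])² = 0.25/(-3.095)² = 0.02609.
Total minor-loss coefficient ΣK = 1·0.4 + 4·1.6 + 1·6.2 = 13.
ΔP = [f·L/D + ΣK]·(ρV²/2) = [0.02609·7.08/0.0108 + 13]·(626·0.6622²/2) = [17.11 + 13]·137.3 = 4133 Pa.
Head loss h_f = ΔP/(ρg) = 4133/(626·9.81) = 0.673 m.

h_f ≈ 0.673 m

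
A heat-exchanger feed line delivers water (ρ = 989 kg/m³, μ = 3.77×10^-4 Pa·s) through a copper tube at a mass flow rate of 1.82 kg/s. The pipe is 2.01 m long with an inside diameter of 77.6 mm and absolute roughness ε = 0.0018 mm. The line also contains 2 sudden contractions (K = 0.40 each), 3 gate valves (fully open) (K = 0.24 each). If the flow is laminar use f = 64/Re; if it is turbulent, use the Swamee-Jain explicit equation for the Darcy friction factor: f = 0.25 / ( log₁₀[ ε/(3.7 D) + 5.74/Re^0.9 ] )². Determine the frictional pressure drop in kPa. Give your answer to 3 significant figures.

ΔP ≈ 0.150 kPa

A = πD²/4 = π(0.0776)²/4 = 0.004729 m²; mean velocity V = ṁ/(ρA) = 1.82/(989 · 0.004729) = 0.3891 m/s.
Reynolds number Re = ρVD/μ = 989 · 0.3891 · 0.0776 / 0.000377 = 7.921e+04.
Re > 4000 → turbulent. Relative roughness ε/D = 1.8e-06/0.0776 = 2.32e-05. Swamee-Jain: f = 0.25/(log₁₀[2.32e-05/3.7 + 5.74/7.921e+04^0.9])² = 0.25/(log₁₀[6.27e-06 + 0.000224])² = 0.25/(-3.638)² = 0.01889.
Total minor-loss coefficient ΣK = 2·0.4 + 3·0.24 = 1.52.
ΔP = [f·L/D + ΣK]·(ρV²/2) = [0.01889·2.01/0.0776 + 1.52]·(989·0.3891²/2) = [0.4893 + 1.52]·74.87 = 150.4 Pa.
ΔP = 150.4 Pa = 0.150 kPa.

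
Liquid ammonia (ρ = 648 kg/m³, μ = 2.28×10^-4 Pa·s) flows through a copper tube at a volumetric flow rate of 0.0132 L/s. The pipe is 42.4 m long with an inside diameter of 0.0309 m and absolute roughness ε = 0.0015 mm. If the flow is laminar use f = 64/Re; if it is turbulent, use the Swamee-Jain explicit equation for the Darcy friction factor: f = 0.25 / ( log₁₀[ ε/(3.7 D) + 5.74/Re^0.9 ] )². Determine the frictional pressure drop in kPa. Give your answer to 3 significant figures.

ΔP ≈ 0.00570 kPa

Q = 0.0132 L/s = 0.0132/1000 = 1.32e-05 m³/s.
Cross-sectional area A = πD²/4 = π(0.0309)²/4 = 0.0007499 m²; mean velocity V = Q/A = 1.32e-05/0.0007499 = 0.0176 m/s.
Reynolds number Re = ρVD/μ = 648 · 0.0176 · 0.0309 / 0.000228 = 1546.
Re < 2300 → laminar flow, so f = 64/Re = 64/1546 = 0.0414 (the turbulent correlation is not needed).
Darcy-Weisbach: ΔP = f(L/D)(ρV²/2) = 0.0414·(42.4/0.0309)·(648·0.0176²/2) = 0.0414·1372·0.1004 = 5.703 Pa.
ΔP = 5.703 Pa = 0.00570 kPa.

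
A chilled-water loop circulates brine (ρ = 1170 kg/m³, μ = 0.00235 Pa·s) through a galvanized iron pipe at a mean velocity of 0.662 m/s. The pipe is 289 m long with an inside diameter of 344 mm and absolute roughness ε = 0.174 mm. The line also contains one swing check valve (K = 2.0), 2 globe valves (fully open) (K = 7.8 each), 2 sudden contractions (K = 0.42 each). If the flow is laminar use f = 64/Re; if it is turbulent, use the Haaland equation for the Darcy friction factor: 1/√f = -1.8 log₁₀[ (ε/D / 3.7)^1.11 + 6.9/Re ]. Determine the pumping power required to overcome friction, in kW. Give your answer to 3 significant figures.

Reynolds number Re = ρVD/μ = 1170 · 0.662 · 0.344 / 0.00235 = 1.134e+05.
Re > 4000 → turbulent. Relative roughness ε/D = 0.000174/0.344 = 0.000506. Haaland: 1/√f = -1.8 log₁₀[(0.000506/3.7)^1.11 + 6.9/1.134e+05] = -1.8 log₁₀[5.14e-05 + 6.09e-05] = 7.11, so f = 0.01978.
Total minor-loss coefficient ΣK = 1·2 + 2·7.8 + 2·0.42 = 18.4.
ΔP = [f·L/D + ΣK]·(ρV²/2) = [0.01978·289/0.344 + 18.4]·(1170·0.662²/2) = [16.62 + 18.4]·256.4 = 8988 Pa.
Q = V·A = 0.662·0.09294 = 0.06153 m³/s.
Pumping power P = QΔP = 0.06153·8988 = 553.0 W = 0.553 kW.

P ≈ 0.553 kW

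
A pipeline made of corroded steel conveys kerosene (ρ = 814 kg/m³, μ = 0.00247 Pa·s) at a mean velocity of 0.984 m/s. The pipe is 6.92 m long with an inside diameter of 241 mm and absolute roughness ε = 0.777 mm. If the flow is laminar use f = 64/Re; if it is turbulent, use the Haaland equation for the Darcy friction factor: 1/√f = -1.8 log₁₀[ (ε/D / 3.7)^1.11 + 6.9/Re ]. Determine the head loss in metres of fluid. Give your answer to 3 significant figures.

h_f ≈ 0.0399 m

Reynolds number Re = ρVD/μ = 814 · 0.984 · 0.241 / 0.00247 = 7.815e+04.
Re > 4000 → turbulent. Relative roughness ε/D = 0.000777/0.241 = 0.00322. Haaland: 1/√f = -1.8 log₁₀[(0.00322/3.7)^1.11 + 6.9/7.815e+04] = -1.8 log₁₀[0.000401 + 8.83e-05] = 5.958, so f = 0.02817.
Darcy-Weisbach: ΔP = f(L/D)(ρV²/2) = 0.02817·(6.92/0.241)·(814·0.984²/2) = 0.02817·28.71·394.1 = 318.8 Pa.
Head loss h_f = ΔP/(ρg) = 318.8/(814·9.81) = 0.0399 m.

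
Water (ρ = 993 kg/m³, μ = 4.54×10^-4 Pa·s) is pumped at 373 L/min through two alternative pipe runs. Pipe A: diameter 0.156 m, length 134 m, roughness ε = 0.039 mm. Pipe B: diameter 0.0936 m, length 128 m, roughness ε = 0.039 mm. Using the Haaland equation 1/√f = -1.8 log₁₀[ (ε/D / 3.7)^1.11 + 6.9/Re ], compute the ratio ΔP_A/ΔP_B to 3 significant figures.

Pipe A: V = Q/A = 0.006217/0.01911 = 0.3253 m/s; Re = 1.11e+05; ε/D = 0.00025; Haaland → f = 0.01866; ΔP_A = f(L/D)(ρV²/2) = 841.8 Pa.
Pipe B: V = Q/A = 0.006217/0.006881 = 0.9035 m/s; Re = 1.85e+05; ε/D = 0.000417; Haaland → f = 0.01833; ΔP_B = f(L/D)(ρV²/2) = 1.016e+04 Pa.
ΔP_A/ΔP_B = 841.8/1.016e+04 = 0.0829.

ΔP_A/ΔP_B ≈ 0.0829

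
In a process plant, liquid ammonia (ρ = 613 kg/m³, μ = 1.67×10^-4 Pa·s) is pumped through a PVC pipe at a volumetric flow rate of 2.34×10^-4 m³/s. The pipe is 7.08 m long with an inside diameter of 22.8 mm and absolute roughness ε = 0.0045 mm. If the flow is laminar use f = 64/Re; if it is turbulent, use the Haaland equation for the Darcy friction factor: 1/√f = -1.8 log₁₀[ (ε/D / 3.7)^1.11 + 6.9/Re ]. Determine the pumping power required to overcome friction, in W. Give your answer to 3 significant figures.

P ≈ 0.157 W

Cross-sectional area A = πD²/4 = π(0.0228)²/4 = 0.0004083 m²; mean velocity V = Q/A = 0.000234/0.0004083 = 0.5731 m/s.
Reynolds number Re = ρVD/μ = 613 · 0.5731 · 0.0228 / 0.000167 = 4.797e+04.
Re > 4000 → turbulent. Relative roughness ε/D = 4.5e-06/0.0228 = 0.000197. Haaland: 1/√f = -1.8 log₁₀[(0.000197/3.7)^1.11 + 6.9/4.797e+04] = -1.8 log₁₀[1.81e-05 + 0.000144] = 6.823, so f = 0.02148.
Darcy-Weisbach: ΔP = f(L/D)(ρV²/2) = 0.02148·(7.08/0.0228)·(613·0.5731²/2) = 0.02148·310.5·100.7 = 671.5 Pa.
Pumping power P = QΔP = 0.000234·671.5 = 0.1571 W = 0.157 W.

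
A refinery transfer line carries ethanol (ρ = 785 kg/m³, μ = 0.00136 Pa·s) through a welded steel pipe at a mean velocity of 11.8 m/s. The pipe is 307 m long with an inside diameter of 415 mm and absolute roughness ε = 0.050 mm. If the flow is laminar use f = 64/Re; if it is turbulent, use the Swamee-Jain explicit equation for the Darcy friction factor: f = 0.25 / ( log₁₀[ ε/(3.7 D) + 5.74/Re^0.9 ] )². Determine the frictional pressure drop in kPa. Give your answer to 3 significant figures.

ΔP ≈ 526 kPa

Reynolds number Re = ρVD/μ = 785 · 11.8 · 0.415 / 0.00136 = 2.827e+06.
Re > 4000 → turbulent. Relative roughness ε/D = 5e-05/0.415 = 0.00012. Swamee-Jain: f = 0.25/(log₁₀[0.00012/3.7 + 5.74/2.827e+06^0.9])² = 0.25/(log₁₀[3.26e-05 + 8.97e-06])² = 0.25/(-4.382)² = 0.01302.
Darcy-Weisbach: ΔP = f(L/D)(ρV²/2) = 0.01302·(307/0.415)·(785·11.8²/2) = 0.01302·739.8·5.465e+04 = 5.265e+05 Pa.
ΔP = 5.265e+05 Pa = 526 kPa.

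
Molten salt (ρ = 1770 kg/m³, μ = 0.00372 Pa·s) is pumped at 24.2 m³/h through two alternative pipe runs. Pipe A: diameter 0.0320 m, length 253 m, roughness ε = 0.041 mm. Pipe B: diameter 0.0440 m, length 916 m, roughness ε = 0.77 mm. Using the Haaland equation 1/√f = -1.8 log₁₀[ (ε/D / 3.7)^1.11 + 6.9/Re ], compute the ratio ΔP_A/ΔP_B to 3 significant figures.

Pipe A: V = Q/A = 0.006722/0.0008042 = 8.358 m/s; Re = 1.273e+05; ε/D = 0.00128; Haaland → f = 0.02251; ΔP_A = f(L/D)(ρV²/2) = 1.101e+07 Pa.
Pipe B: V = Q/A = 0.006722/0.001521 = 4.421 m/s; Re = 9.256e+04; ε/D = 0.0175; Haaland → f = 0.04677; ΔP_B = f(L/D)(ρV²/2) = 1.684e+07 Pa.
ΔP_A/ΔP_B = 1.101e+07/1.684e+07 = 0.653.

ΔP_A/ΔP_B ≈ 0.653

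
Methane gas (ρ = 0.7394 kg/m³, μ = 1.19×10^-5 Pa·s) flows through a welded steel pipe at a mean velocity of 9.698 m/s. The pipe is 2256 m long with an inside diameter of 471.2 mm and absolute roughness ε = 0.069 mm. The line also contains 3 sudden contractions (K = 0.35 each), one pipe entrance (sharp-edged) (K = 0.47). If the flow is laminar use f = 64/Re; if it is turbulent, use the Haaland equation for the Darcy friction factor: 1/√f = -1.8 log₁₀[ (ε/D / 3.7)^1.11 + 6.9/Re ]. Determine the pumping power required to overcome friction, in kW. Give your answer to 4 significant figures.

P ≈ 4.520 kW

Reynolds number Re = ρVD/μ = 0.7394 · 9.698 · 0.4712 / 1.19e-05 = 2.839e+05.
Re > 4000 → turbulent. Relative roughness ε/D = 6.9e-05/0.4712 = 0.000146. Haaland: 1/√f = -1.8 log₁₀[(0.000146/3.7)^1.11 + 6.9/2.839e+05] = -1.8 log₁₀[1.3e-05 + 2.43e-05] = 7.971, so f = 0.01574.
Total minor-loss coefficient ΣK = 3·0.35 + 1·0.47 = 1.52.
ΔP = [f·L/D + ΣK]·(ρV²/2) = [0.01574·2256/0.4712 + 1.52]·(0.7394·9.698²/2) = [75.35 + 1.52]·34.77 = 2673 Pa.
Q = V·A = 9.698·0.1744 = 1.691 m³/s.
Pumping power P = QΔP = 1.691·2673 = 4520.0 W = 4.520 kW.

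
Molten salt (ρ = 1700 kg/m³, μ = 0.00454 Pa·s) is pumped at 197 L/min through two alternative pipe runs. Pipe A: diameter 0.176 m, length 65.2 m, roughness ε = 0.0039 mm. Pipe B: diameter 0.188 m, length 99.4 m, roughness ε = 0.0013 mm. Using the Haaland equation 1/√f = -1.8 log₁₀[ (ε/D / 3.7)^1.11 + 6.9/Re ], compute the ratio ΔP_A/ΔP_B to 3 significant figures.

Pipe A: V = Q/A = 0.003283/0.02433 = 0.135 m/s; Re = 8894; ε/D = 2.22e-05; Haaland → f = 0.03192; ΔP_A = f(L/D)(ρV²/2) = 183.1 Pa.
Pipe B: V = Q/A = 0.003283/0.02776 = 0.1183 m/s; Re = 8326; ε/D = 6.91e-06; Haaland → f = 0.03251; ΔP_B = f(L/D)(ρV²/2) = 204.4 Pa.
ΔP_A/ΔP_B = 183.1/204.4 = 0.896.

ΔP_A/ΔP_B ≈ 0.896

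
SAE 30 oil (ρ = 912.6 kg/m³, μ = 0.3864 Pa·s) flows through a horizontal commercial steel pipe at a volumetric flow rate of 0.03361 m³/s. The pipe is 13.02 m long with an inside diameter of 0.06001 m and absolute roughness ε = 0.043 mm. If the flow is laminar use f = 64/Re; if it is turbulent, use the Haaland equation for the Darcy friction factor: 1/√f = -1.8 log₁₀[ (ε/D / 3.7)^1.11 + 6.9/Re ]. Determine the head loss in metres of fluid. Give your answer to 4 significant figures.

Cross-sectional area A = πD²/4 = π(0.06001)²/4 = 0.002828 m²; mean velocity V = Q/A = 0.03361/0.002828 = 11.88 m/s.
Reynolds number Re = ρVD/μ = 912.6 · 11.88 · 0.06001 / 0.386 = 1684.
Re < 2300 → laminar flow, so f = 64/Re = 64/1684 = 0.038 (the turbulent correlation is not needed).
Darcy-Weisbach: ΔP = f(L/D)(ρV²/2) = 0.038·(13.02/0.06001)·(912.6·11.88²/2) = 0.038·217·6.443e+04 = 5.312e+05 Pa.
Head loss h_f = ΔP/(ρg) = 5.312e+05/(912.6·9.81) = 59.34 m.

h_f ≈ 59.34 m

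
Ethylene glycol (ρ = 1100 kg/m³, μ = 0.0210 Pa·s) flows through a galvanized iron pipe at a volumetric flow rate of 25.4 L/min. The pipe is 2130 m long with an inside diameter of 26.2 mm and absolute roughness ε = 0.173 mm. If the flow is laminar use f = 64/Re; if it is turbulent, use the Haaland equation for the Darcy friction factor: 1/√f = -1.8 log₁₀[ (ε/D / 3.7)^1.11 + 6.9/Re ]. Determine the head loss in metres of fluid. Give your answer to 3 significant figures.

Q = 25.4 L/min = 25.4/60000 = 0.0004233 m³/s.
Cross-sectional area A = πD²/4 = π(0.0262)²/4 = 0.0005391 m²; mean velocity V = Q/A = 0.0004233/0.0005391 = 0.7852 m/s.
Reynolds number Re = ρVD/μ = 1100 · 0.7852 · 0.0262 / 0.021 = 1078.
Re < 2300 → laminar flow, so f = 64/Re = 64/1078 = 0.05939 (the turbulent correlation is not needed).
Darcy-Weisbach: ΔP = f(L/D)(ρV²/2) = 0.05939·(2130/0.0262)·(1100·0.7852²/2) = 0.05939·8.13e+04·339.1 = 1.637e+06 Pa.
Head loss h_f = ΔP/(ρg) = 1.637e+06/(1100·9.81) = 152 m.

h_f ≈ 152 m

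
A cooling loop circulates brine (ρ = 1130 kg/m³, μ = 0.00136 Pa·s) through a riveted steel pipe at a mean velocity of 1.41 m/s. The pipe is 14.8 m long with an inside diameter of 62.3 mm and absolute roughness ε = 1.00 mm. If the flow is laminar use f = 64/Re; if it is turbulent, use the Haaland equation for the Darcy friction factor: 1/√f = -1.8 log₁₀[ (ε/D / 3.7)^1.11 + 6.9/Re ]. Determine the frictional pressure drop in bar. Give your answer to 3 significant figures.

Reynolds number Re = ρVD/μ = 1130 · 1.41 · 0.0623 / 0.00136 = 7.299e+04.
Re > 4000 → turbulent. Relative roughness ε/D = 0.001/0.0623 = 0.0161. Haaland: 1/√f = -1.8 log₁₀[(0.0161/3.7)^1.11 + 6.9/7.299e+04] = -1.8 log₁₀[0.00238 + 9.45e-05] = 4.69, so f = 0.04546.
Darcy-Weisbach: ΔP = f(L/D)(ρV²/2) = 0.04546·(14.8/0.0623)·(1130·1.41²/2) = 0.04546·237.6·1123 = 1.213e+04 Pa.
ΔP = 1.213e+04 Pa = 0.121 bar.

ΔP ≈ 0.121 bar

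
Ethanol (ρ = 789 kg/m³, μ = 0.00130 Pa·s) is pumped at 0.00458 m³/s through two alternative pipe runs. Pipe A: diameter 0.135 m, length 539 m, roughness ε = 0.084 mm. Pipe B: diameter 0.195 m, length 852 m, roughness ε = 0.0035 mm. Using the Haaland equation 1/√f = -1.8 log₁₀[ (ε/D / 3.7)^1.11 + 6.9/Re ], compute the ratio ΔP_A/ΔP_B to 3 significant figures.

Pipe A: V = Q/A = 0.00458/0.01431 = 0.32 m/s; Re = 2.622e+04; ε/D = 0.000622; Haaland → f = 0.02542; ΔP_A = f(L/D)(ρV²/2) = 4100 Pa.
Pipe B: V = Q/A = 0.00458/0.02986 = 0.1534 m/s; Re = 1.815e+04; ε/D = 1.79e-05; Haaland → f = 0.02641; ΔP_B = f(L/D)(ρV²/2) = 1071 Pa.
ΔP_A/ΔP_B = 4100/1071 = 3.83.

ΔP_A/ΔP_B ≈ 3.83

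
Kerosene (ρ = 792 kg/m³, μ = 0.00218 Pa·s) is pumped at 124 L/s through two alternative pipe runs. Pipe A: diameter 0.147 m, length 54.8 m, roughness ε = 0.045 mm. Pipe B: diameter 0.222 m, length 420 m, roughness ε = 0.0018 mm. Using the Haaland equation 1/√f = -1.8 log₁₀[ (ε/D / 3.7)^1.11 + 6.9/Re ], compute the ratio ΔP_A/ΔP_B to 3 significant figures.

ΔP_A/ΔP_B ≈ 1.14

Pipe A: V = Q/A = 0.124/0.01697 = 7.306 m/s; Re = 3.902e+05; ε/D = 0.000306; Haaland → f = 0.01649; ΔP_A = f(L/D)(ρV²/2) = 1.299e+05 Pa.
Pipe B: V = Q/A = 0.124/0.03871 = 3.204 m/s; Re = 2.584e+05; ε/D = 8.11e-06; Haaland → f = 0.01481; ΔP_B = f(L/D)(ρV²/2) = 1.139e+05 Pa.
ΔP_A/ΔP_B = 1.299e+05/1.139e+05 = 1.14.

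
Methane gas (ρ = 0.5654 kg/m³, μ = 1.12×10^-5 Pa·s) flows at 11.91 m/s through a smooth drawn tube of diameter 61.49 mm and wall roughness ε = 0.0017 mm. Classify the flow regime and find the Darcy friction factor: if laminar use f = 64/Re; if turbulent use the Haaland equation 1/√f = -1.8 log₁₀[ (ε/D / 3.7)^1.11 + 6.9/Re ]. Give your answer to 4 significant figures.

Re = ρVD/μ = 0.5654·11.91·0.06149/1.12e-05 = 3.697e+04.
Re > 4000 → turbulent. ε/D = 1.7e-06/0.06149 = 2.76e-05; Haaland: 1/√f = -1.8 log₁₀[2.04e-06 + 0.000187] = 6.704, so f = 0.02225.

f ≈ 0.02225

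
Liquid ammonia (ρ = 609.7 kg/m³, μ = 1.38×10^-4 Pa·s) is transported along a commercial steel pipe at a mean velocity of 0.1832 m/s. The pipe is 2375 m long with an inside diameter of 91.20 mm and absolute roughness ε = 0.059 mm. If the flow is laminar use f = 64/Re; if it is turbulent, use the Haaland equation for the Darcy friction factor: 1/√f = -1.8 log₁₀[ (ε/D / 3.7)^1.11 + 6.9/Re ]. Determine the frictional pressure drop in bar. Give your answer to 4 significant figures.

Reynolds number Re = ρVD/μ = 609.7 · 0.1832 · 0.0912 / 0.000138 = 7.382e+04.
Re > 4000 → turbulent. Relative roughness ε/D = 5.9e-05/0.0912 = 0.000647. Haaland: 1/√f = -1.8 log₁₀[(0.000647/3.7)^1.11 + 6.9/7.382e+04] = -1.8 log₁₀[6.75e-05 + 9.35e-05] = 6.828, so f = 0.02145.
Darcy-Weisbach: ΔP = f(L/D)(ρV²/2) = 0.02145·(2375/0.0912)·(609.7·0.1832²/2) = 0.02145·2.604e+04·10.23 = 5715 Pa.
ΔP = 5715 Pa = 0.05715 bar.

ΔP ≈ 0.05715 bar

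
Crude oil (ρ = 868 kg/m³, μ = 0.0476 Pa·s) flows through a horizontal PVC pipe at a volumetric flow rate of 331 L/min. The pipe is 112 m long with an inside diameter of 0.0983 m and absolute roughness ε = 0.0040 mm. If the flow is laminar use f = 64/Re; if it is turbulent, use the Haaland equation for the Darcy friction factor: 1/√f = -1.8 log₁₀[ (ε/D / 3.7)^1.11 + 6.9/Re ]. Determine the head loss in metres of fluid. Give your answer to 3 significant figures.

Q = 331 L/min = 331/60000 = 0.005517 m³/s.
Cross-sectional area A = πD²/4 = π(0.0983)²/4 = 0.007589 m²; mean velocity V = Q/A = 0.005517/0.007589 = 0.7269 m/s.
Reynolds number Re = ρVD/μ = 868 · 0.7269 · 0.0983 / 0.0476 = 1303.
Re < 2300 → laminar flow, so f = 64/Re = 64/1303 = 0.04912 (the turbulent correlation is not needed).
Darcy-Weisbach: ΔP = f(L/D)(ρV²/2) = 0.04912·(112/0.0983)·(868·0.7269²/2) = 0.04912·1139·229.3 = 1.283e+04 Pa.
Head loss h_f = ΔP/(ρg) = 1.283e+04/(868·9.81) = 1.51 m.

h_f ≈ 1.51 m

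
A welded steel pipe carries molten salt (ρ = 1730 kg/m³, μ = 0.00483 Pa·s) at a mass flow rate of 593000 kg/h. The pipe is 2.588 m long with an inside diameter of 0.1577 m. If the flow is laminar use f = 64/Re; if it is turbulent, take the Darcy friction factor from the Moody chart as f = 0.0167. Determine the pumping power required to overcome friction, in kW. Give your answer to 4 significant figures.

P ≈ 0.5364 kW

ṁ = 593000 kg/h = 593000/3600 = 164.7 kg/s.
A = πD²/4 = π(0.1577)²/4 = 0.01953 m²; mean velocity V = ṁ/(ρA) = 164.7/(1730 · 0.01953) = 4.875 m/s.
Reynolds number Re = ρVD/μ = 1730 · 4.875 · 0.1577 / 0.00483 = 2.753e+05.
Re > 4000 → turbulent; use the Moody-chart value f = 0.0167.
Darcy-Weisbach: ΔP = f(L/D)(ρV²/2) = 0.0167·(2.588/0.1577)·(1730·4.875²/2) = 0.0167·16.41·2.056e+04 = 5633 Pa.
Q = ṁ/ρ = 164.7/1730 = 0.09522 m³/s.
Pumping power P = QΔP = 0.09522·5633 = 536.39 W = 0.5364 kW.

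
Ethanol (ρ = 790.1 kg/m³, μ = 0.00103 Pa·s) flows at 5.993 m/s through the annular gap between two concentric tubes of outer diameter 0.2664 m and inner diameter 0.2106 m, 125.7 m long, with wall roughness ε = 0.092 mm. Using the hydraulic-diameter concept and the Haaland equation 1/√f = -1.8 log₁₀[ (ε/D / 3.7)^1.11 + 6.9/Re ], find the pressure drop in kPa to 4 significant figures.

Hydraulic diameter D_h = 4A/P = D_o - D_i = 0.2664 - 0.2106 = 0.0558 m.
Re = ρVD_h/μ = 790.1·5.993·0.0558/0.00103 = 2.565e+05.
ε/D_h = 9.2e-05/0.0558 = 0.00165; Haaland gives 1/√f = -1.8 log₁₀[0.000191+2.69e-05] = 6.592, so f = 0.02301.
ΔP = f(L/D_h)(ρV²/2) = 0.02301·125.7/0.0558·1.419e+04 = 7.355e+05 Pa.
ΔP = 735.5 kPa.

ΔP ≈ 735.5 kPa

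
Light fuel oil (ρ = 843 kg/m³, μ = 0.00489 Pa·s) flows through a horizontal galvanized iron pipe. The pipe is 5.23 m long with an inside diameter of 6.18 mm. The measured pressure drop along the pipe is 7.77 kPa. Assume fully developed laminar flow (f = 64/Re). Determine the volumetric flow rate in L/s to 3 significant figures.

For laminar flow, f = 64/Re with Re = ρVD/μ, so Darcy-Weisbach reduces to ΔP = 32μLV/D². Solving for V: V = ΔP·D²/(32μL) = 7770·(0.00618)²/(32·0.00489·5.23) = 0.3626 m/s.
Check: Re = ρVD/μ = 843·0.3626·0.00618/0.00489 = 386.3 < 2300, so the laminar assumption holds.
Q = V·A = 0.3626·(π/4·0.00618²) = 1.088e-05 m³/s = 0.0109 L/s.

Q ≈ 0.0109 L/s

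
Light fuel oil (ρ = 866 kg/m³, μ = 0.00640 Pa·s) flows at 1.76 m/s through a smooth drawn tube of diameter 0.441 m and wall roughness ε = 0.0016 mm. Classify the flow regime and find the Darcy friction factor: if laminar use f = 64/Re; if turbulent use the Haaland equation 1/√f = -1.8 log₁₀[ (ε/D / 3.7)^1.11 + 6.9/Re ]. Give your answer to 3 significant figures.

Re = ρVD/μ = 866·1.76·0.441/0.0064 = 1.05e+05.
Re > 4000 → turbulent. ε/D = 1.6e-06/0.441 = 3.63e-06; Haaland: 1/√f = -1.8 log₁₀[2.14e-07 + 6.57e-05] = 7.526, so f = 0.01766.

f ≈ 0.0177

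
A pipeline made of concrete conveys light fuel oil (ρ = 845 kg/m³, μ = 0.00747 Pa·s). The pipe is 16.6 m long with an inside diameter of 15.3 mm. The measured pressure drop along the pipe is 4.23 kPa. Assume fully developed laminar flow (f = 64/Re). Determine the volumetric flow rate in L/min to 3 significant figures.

For laminar flow, f = 64/Re with Re = ρVD/μ, so Darcy-Weisbach reduces to ΔP = 32μLV/D². Solving for V: V = ΔP·D²/(32μL) = 4230·(0.0153)²/(32·0.00747·16.6) = 0.2495 m/s.
Check: Re = ρVD/μ = 845·0.2495·0.0153/0.00747 = 431.9 < 2300, so the laminar assumption holds.
Q = V·A = 0.2495·(π/4·0.0153²) = 4.588e-05 m³/s = 2.75 L/min.

Q ≈ 2.75 L/min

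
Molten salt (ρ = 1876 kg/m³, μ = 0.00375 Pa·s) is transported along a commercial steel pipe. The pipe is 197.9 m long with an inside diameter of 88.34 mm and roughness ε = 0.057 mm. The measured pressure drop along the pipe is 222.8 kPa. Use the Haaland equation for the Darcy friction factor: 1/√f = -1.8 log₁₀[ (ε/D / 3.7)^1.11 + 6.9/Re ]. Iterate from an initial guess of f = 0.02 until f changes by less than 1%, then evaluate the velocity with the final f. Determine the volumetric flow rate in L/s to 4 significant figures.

Q ≈ 13.89 L/s

Rearranging Darcy-Weisbach: V = √(2·ΔP·D/(f·L·ρ)). With ε/D = 5.7e-05/0.08834 = 0.000645, iterate starting from f = 0.02:
  f = 0.02 → V = √(2·2.228e+05·0.08834/(0.02·197.9·1876)) = 2.302 m/s; Re = ρVD/μ = 1.018e+05; f → 0.02062
  f = 0.02062 → V = 2.268 m/s; Re = 1.002e+05; f → 0.02065
Converged (Δf/f < 1%). With the final f = 0.02065: V = √(2·2.228e+05·0.08834/(0.02065·197.9·1876)) = 2.266 m/s.
Q = V·A = 2.266·(π/4·0.08834²) = 0.01389 m³/s = 13.89 L/s.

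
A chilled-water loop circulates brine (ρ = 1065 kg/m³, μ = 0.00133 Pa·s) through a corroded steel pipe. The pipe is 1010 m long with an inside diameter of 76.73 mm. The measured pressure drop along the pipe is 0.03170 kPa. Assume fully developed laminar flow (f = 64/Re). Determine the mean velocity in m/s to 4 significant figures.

For laminar flow, f = 64/Re with Re = ρVD/μ, so Darcy-Weisbach reduces to ΔP = 32μLV/D². Solving for V: V = ΔP·D²/(32μL) = 31.7·(0.07673)²/(32·0.00133·1010) = 0.004342 m/s.
Check: Re = ρVD/μ = 1065·0.004342·0.07673/0.00133 = 266.8 < 2300, so the laminar assumption holds.

V ≈ 0.004342 m/s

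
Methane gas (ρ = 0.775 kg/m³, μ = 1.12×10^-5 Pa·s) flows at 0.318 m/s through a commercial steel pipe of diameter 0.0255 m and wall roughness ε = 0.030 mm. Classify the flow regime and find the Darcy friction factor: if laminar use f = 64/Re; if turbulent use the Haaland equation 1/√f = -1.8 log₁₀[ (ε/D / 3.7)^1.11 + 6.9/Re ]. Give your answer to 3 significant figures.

Re = ρVD/μ = 0.775·0.318·0.0255/1.12e-05 = 561.1.
Re < 2300 → laminar, so f = 64/Re = 0.1141 (roughness is irrelevant in laminar flow).

f ≈ 0.114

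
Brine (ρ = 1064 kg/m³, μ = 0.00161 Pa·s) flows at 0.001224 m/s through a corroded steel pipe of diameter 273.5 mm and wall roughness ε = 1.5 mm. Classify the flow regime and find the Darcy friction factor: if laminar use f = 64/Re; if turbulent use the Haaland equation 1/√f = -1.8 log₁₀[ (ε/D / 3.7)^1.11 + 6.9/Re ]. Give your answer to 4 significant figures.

f ≈ 0.2893

Re = ρVD/μ = 1064·0.001224·0.2735/0.00161 = 221.2.
Re < 2300 → laminar, so f = 64/Re = 0.2893 (roughness is irrelevant in laminar flow).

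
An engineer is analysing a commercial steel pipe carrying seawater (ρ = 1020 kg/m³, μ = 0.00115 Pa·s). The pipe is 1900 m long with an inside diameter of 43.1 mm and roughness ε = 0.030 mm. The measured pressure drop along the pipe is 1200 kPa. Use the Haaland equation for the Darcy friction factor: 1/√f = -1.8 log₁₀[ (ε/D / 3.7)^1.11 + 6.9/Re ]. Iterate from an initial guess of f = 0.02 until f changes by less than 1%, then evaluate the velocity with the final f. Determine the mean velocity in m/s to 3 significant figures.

Rearranging Darcy-Weisbach: V = √(2·ΔP·D/(f·L·ρ)). With ε/D = 3e-05/0.0431 = 0.000696, iterate starting from f = 0.02:
  f = 0.02 → V = √(2·1.2e+06·0.0431/(0.02·1900·1020)) = 1.634 m/s; Re = ρVD/μ = 6.245e+04; f → 0.02211
  f = 0.02211 → V = 1.554 m/s; Re = 5.939e+04; f → 0.02227
Converged (Δf/f < 1%). With the final f = 0.02227: V = √(2·1.2e+06·0.0431/(0.02227·1900·1020)) = 1.548 m/s.

V ≈ 1.55 m/s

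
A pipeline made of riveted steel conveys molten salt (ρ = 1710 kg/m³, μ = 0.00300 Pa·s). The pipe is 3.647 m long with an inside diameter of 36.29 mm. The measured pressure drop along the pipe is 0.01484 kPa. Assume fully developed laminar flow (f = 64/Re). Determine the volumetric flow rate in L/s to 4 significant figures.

For laminar flow, f = 64/Re with Re = ρVD/μ, so Darcy-Weisbach reduces to ΔP = 32μLV/D². Solving for V: V = ΔP·D²/(32μL) = 14.84·(0.03629)²/(32·0.003·3.647) = 0.05582 m/s.
Check: Re = ρVD/μ = 1710·0.05582·0.03629/0.003 = 1155 < 2300, so the laminar assumption holds.
Q = V·A = 0.05582·(π/4·0.03629²) = 5.774e-05 m³/s = 0.05774 L/s.

Q ≈ 0.05774 L/s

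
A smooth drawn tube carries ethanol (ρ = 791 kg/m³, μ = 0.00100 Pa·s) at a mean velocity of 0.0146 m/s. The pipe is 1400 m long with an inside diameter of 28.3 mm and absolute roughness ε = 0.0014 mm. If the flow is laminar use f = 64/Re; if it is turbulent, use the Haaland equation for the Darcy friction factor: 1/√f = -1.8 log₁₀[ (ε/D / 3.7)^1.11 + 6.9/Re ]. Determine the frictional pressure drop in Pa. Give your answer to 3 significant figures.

ΔP ≈ 817 Pa

Reynolds number Re = ρVD/μ = 791 · 0.0146 · 0.0283 / 0.001 = 326.8.
Re < 2300 → laminar flow, so f = 64/Re = 64/326.8 = 0.1958 (the turbulent correlation is not needed).
Darcy-Weisbach: ΔP = f(L/D)(ρV²/2) = 0.1958·(1400/0.0283)·(791·0.0146²/2) = 0.1958·4.947e+04·0.0843 = 816.7 Pa.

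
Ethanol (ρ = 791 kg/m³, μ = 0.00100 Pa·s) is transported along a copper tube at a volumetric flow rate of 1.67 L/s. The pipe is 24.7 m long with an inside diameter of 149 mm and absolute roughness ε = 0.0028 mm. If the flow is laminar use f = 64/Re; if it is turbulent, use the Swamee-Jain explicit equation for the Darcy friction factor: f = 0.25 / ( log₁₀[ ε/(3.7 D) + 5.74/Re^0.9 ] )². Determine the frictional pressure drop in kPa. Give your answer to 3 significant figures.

ΔP ≈ 0.0180 kPa

Q = 1.67 L/s = 1.67/1000 = 0.00167 m³/s.
Cross-sectional area A = πD²/4 = π(0.149)²/4 = 0.01744 m²; mean velocity V = Q/A = 0.00167/0.01744 = 0.09578 m/s.
Reynolds number Re = ρVD/μ = 791 · 0.09578 · 0.149 / 0.001 = 1.129e+04.
Re > 4000 → turbulent. Relative roughness ε/D = 2.8e-06/0.149 = 1.88e-05. Swamee-Jain: f = 0.25/(log₁₀[1.88e-05/3.7 + 5.74/1.129e+04^0.9])² = 0.25/(log₁₀[5.08e-06 + 0.00129])² = 0.25/(-2.887)² = 0.03.
Darcy-Weisbach: ΔP = f(L/D)(ρV²/2) = 0.03·(24.7/0.149)·(791·0.09578²/2) = 0.03·165.8·3.628 = 18.04 Pa.
ΔP = 18.04 Pa = 0.0180 kPa.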